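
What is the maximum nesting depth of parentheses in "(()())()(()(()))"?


Input: "(()())()(()(()))"
Tracking depth:
  Position 0 '(': depth becomes 1
  Position 1 '(': depth becomes 2
  Position 2 ')': depth becomes 1
  Position 3 '(': depth becomes 2
  Position 4 ')': depth becomes 1
  Position 5 ')': depth becomes 0
  Position 6 '(': depth becomes 1
  Position 7 ')': depth becomes 0
  Position 8 '(': depth becomes 1
  Position 9 '(': depth becomes 2
  Position 10 ')': depth becomes 1
  Position 11 '(': depth becomes 2
  Position 12 '(': depth becomes 3
  Position 13 ')': depth becomes 2
  Position 14 ')': depth becomes 1
  Position 15 ')': depth becomes 0
Maximum depth reached: 3

3


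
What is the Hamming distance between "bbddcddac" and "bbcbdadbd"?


Comparing "bbddcddac" and "bbcbdadbd" position by position:
  Position 0: 'b' vs 'b' => same
  Position 1: 'b' vs 'b' => same
  Position 2: 'd' vs 'c' => differ
  Position 3: 'd' vs 'b' => differ
  Position 4: 'c' vs 'd' => differ
  Position 5: 'd' vs 'a' => differ
  Position 6: 'd' vs 'd' => same
  Position 7: 'a' vs 'b' => differ
  Position 8: 'c' vs 'd' => differ
Total differences (Hamming distance): 6

6


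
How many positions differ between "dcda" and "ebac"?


Comparing "dcda" and "ebac" position by position:
  Position 0: 'd' vs 'e' => DIFFER
  Position 1: 'c' vs 'b' => DIFFER
  Position 2: 'd' vs 'a' => DIFFER
  Position 3: 'a' vs 'c' => DIFFER
Positions that differ: 4

4


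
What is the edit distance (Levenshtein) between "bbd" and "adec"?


Computing edit distance: "bbd" -> "adec"
DP table:
           a    d    e    c
      0    1    2    3    4
  b   1    1    2    3    4
  b   2    2    2    3    4
  d   3    3    2    3    4
Edit distance = dp[3][4] = 4

4


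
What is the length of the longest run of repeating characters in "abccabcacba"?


Input: "abccabcacba"
Scanning for longest run:
  Position 1 ('b'): new char, reset run to 1
  Position 2 ('c'): new char, reset run to 1
  Position 3 ('c'): continues run of 'c', length=2
  Position 4 ('a'): new char, reset run to 1
  Position 5 ('b'): new char, reset run to 1
  Position 6 ('c'): new char, reset run to 1
  Position 7 ('a'): new char, reset run to 1
  Position 8 ('c'): new char, reset run to 1
  Position 9 ('b'): new char, reset run to 1
  Position 10 ('a'): new char, reset run to 1
Longest run: 'c' with length 2

2


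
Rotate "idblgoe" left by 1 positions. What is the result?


Input: "idblgoe", rotate left by 1
First 1 characters: "i"
Remaining characters: "dblgoe"
Concatenate remaining + first: "dblgoe" + "i" = "dblgoei"

dblgoei


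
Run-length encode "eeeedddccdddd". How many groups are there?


Input: eeeedddccdddd
Scanning for consecutive runs:
  Group 1: 'e' x 4 (positions 0-3)
  Group 2: 'd' x 3 (positions 4-6)
  Group 3: 'c' x 2 (positions 7-8)
  Group 4: 'd' x 4 (positions 9-12)
Total groups: 4

4


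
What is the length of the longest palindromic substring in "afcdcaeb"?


Input: "afcdcaeb"
Checking substrings for palindromes:
  [2:5] "cdc" (len 3) => palindrome
Longest palindromic substring: "cdc" with length 3

3


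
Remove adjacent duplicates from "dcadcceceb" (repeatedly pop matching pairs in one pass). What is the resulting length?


Input: dcadcceceb
Stack-based adjacent duplicate removal:
  Read 'd': push. Stack: d
  Read 'c': push. Stack: dc
  Read 'a': push. Stack: dca
  Read 'd': push. Stack: dcad
  Read 'c': push. Stack: dcadc
  Read 'c': matches stack top 'c' => pop. Stack: dcad
  Read 'e': push. Stack: dcade
  Read 'c': push. Stack: dcadec
  Read 'e': push. Stack: dcadece
  Read 'b': push. Stack: dcadeceb
Final stack: "dcadeceb" (length 8)

8


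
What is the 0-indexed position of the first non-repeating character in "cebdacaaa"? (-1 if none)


Input: cebdacaaa
Character frequencies:
  'a': 4
  'b': 1
  'c': 2
  'd': 1
  'e': 1
Scanning left to right for freq == 1:
  Position 0 ('c'): freq=2, skip
  Position 1 ('e'): unique! => answer = 1

1


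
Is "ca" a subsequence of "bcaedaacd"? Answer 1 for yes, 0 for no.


Check if "ca" is a subsequence of "bcaedaacd"
Greedy scan:
  Position 0 ('b'): no match needed
  Position 1 ('c'): matches sub[0] = 'c'
  Position 2 ('a'): matches sub[1] = 'a'
  Position 3 ('e'): no match needed
  Position 4 ('d'): no match needed
  Position 5 ('a'): no match needed
  Position 6 ('a'): no match needed
  Position 7 ('c'): no match needed
  Position 8 ('d'): no match needed
All 2 characters matched => is a subsequence

1


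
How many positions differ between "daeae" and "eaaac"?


Comparing "daeae" and "eaaac" position by position:
  Position 0: 'd' vs 'e' => DIFFER
  Position 1: 'a' vs 'a' => same
  Position 2: 'e' vs 'a' => DIFFER
  Position 3: 'a' vs 'a' => same
  Position 4: 'e' vs 'c' => DIFFER
Positions that differ: 3

3


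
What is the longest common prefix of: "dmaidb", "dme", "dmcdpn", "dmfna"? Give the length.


Words: dmaidb, dme, dmcdpn, dmfna
  Position 0: all 'd' => match
  Position 1: all 'm' => match
  Position 2: ('a', 'e', 'c', 'f') => mismatch, stop
LCP = "dm" (length 2)

2


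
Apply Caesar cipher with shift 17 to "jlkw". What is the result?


Caesar cipher: shift "jlkw" by 17
  'j' (pos 9) + 17 = pos 0 = 'a'
  'l' (pos 11) + 17 = pos 2 = 'c'
  'k' (pos 10) + 17 = pos 1 = 'b'
  'w' (pos 22) + 17 = pos 13 = 'n'
Result: acbn

acbn


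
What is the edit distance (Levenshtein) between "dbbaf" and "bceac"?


Computing edit distance: "dbbaf" -> "bceac"
DP table:
           b    c    e    a    c
      0    1    2    3    4    5
  d   1    1    2    3    4    5
  b   2    1    2    3    4    5
  b   3    2    2    3    4    5
  a   4    3    3    3    3    4
  f   5    4    4    4    4    4
Edit distance = dp[5][5] = 4

4


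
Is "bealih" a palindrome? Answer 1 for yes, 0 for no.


Input: bealih
Reversed: hilaeb
  Compare pos 0 ('b') with pos 5 ('h'): MISMATCH
  Compare pos 1 ('e') with pos 4 ('i'): MISMATCH
  Compare pos 2 ('a') with pos 3 ('l'): MISMATCH
Result: not a palindrome

0


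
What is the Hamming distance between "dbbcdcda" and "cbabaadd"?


Comparing "dbbcdcda" and "cbabaadd" position by position:
  Position 0: 'd' vs 'c' => differ
  Position 1: 'b' vs 'b' => same
  Position 2: 'b' vs 'a' => differ
  Position 3: 'c' vs 'b' => differ
  Position 4: 'd' vs 'a' => differ
  Position 5: 'c' vs 'a' => differ
  Position 6: 'd' vs 'd' => same
  Position 7: 'a' vs 'd' => differ
Total differences (Hamming distance): 6

6


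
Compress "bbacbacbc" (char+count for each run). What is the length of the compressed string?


Input: bbacbacbc
Runs:
  'b' x 2 => "b2"
  'a' x 1 => "a1"
  'c' x 1 => "c1"
  'b' x 1 => "b1"
  'a' x 1 => "a1"
  'c' x 1 => "c1"
  'b' x 1 => "b1"
  'c' x 1 => "c1"
Compressed: "b2a1c1b1a1c1b1c1"
Compressed length: 16

16


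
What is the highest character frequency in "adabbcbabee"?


Input: adabbcbabee
Character counts:
  'a': 3
  'b': 4
  'c': 1
  'd': 1
  'e': 2
Maximum frequency: 4

4


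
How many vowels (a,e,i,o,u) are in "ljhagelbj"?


Input: ljhagelbj
Checking each character:
  'l' at position 0: consonant
  'j' at position 1: consonant
  'h' at position 2: consonant
  'a' at position 3: vowel (running total: 1)
  'g' at position 4: consonant
  'e' at position 5: vowel (running total: 2)
  'l' at position 6: consonant
  'b' at position 7: consonant
  'j' at position 8: consonant
Total vowels: 2

2


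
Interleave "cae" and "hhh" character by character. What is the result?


Interleaving "cae" and "hhh":
  Position 0: 'c' from first, 'h' from second => "ch"
  Position 1: 'a' from first, 'h' from second => "ah"
  Position 2: 'e' from first, 'h' from second => "eh"
Result: chaheh

chaheh


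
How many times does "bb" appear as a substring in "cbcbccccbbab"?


Searching for "bb" in "cbcbccccbbab"
Scanning each position:
  Position 0: "cb" => no
  Position 1: "bc" => no
  Position 2: "cb" => no
  Position 3: "bc" => no
  Position 4: "cc" => no
  Position 5: "cc" => no
  Position 6: "cc" => no
  Position 7: "cb" => no
  Position 8: "bb" => MATCH
  Position 9: "ba" => no
  Position 10: "ab" => no
Total occurrences: 1

1


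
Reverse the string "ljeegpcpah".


Input: ljeegpcpah
Reading characters right to left:
  Position 9: 'h'
  Position 8: 'a'
  Position 7: 'p'
  Position 6: 'c'
  Position 5: 'p'
  Position 4: 'g'
  Position 3: 'e'
  Position 2: 'e'
  Position 1: 'j'
  Position 0: 'l'
Reversed: hapcpgeejl

hapcpgeejl


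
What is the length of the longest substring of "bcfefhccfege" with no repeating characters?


Input: "bcfefhccfege"
Sliding window (track last position of each char):
  Position 0 ('b'): window [0,0] length 1 -- new best
  Position 1 ('c'): window [0,1] length 2 -- new best
  Position 2 ('f'): window [0,2] length 3 -- new best
  Position 3 ('e'): window [0,3] length 4 -- new best
  Position 4 ('f'): repeat (last at 2), move window start to 3
  Position 4 ('f'): window [3,4] length 2
  Position 5 ('h'): window [3,5] length 3
  Position 6 ('c'): window [3,6] length 4
  Position 7 ('c'): repeat (last at 6), move window start to 7
  Position 7 ('c'): window [7,7] length 1
  Position 8 ('f'): window [7,8] length 2
  Position 9 ('e'): window [7,9] length 3
  Position 10 ('g'): window [7,10] length 4
  Position 11 ('e'): repeat (last at 9), move window start to 10
  Position 11 ('e'): window [10,11] length 2
Longest substring with no repeats: "bcfe" with length 4

4


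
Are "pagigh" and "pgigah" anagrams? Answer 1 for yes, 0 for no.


Strings: "pagigh", "pgigah"
Sorted first:  agghip
Sorted second: agghip
Sorted forms match => anagrams

1


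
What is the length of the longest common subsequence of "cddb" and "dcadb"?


LCS of "cddb" and "dcadb"
DP table:
           d    c    a    d    b
      0    0    0    0    0    0
  c   0    0    1    1    1    1
  d   0    1    1    1    2    2
  d   0    1    1    1    2    2
  b   0    1    1    1    2    3
LCS length = dp[4][5] = 3

3


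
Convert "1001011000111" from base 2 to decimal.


Input: "1001011000111" in base 2
Positional expansion:
  Digit '1' (value 1) x 2^12 = 4096
  Digit '0' (value 0) x 2^11 = 0
  Digit '0' (value 0) x 2^10 = 0
  Digit '1' (value 1) x 2^9 = 512
  Digit '0' (value 0) x 2^8 = 0
  Digit '1' (value 1) x 2^7 = 128
  Digit '1' (value 1) x 2^6 = 64
  Digit '0' (value 0) x 2^5 = 0
  Digit '0' (value 0) x 2^4 = 0
  Digit '0' (value 0) x 2^3 = 0
  Digit '1' (value 1) x 2^2 = 4
  Digit '1' (value 1) x 2^1 = 2
  Digit '1' (value 1) x 2^0 = 1
Sum = 4807

4807


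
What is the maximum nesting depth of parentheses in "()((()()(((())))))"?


Input: "()((()()(((())))))"
Tracking depth:
  Position 0 '(': depth becomes 1
  Position 1 ')': depth becomes 0
  Position 2 '(': depth becomes 1
  Position 3 '(': depth becomes 2
  Position 4 '(': depth becomes 3
  Position 5 ')': depth becomes 2
  Position 6 '(': depth becomes 3
  Position 7 ')': depth becomes 2
  Position 8 '(': depth becomes 3
  Position 9 '(': depth becomes 4
  Position 10 '(': depth becomes 5
  Position 11 '(': depth becomes 6
  Position 12 ')': depth becomes 5
  Position 13 ')': depth becomes 4
  Position 14 ')': depth becomes 3
  Position 15 ')': depth becomes 2
  Position 16 ')': depth becomes 1
  Position 17 ')': depth becomes 0
Maximum depth reached: 6

6


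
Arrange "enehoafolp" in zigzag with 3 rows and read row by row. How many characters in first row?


Zigzag "enehoafolp" into 3 rows:
Placing characters:
  'e' => row 0
  'n' => row 1
  'e' => row 2
  'h' => row 1
  'o' => row 0
  'a' => row 1
  'f' => row 2
  'o' => row 1
  'l' => row 0
  'p' => row 1
Rows:
  Row 0: "eol"
  Row 1: "nhaop"
  Row 2: "ef"
First row length: 3

3


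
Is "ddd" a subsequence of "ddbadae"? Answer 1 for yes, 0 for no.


Check if "ddd" is a subsequence of "ddbadae"
Greedy scan:
  Position 0 ('d'): matches sub[0] = 'd'
  Position 1 ('d'): matches sub[1] = 'd'
  Position 2 ('b'): no match needed
  Position 3 ('a'): no match needed
  Position 4 ('d'): matches sub[2] = 'd'
  Position 5 ('a'): no match needed
  Position 6 ('e'): no match needed
All 3 characters matched => is a subsequence

1


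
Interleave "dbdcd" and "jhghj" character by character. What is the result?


Interleaving "dbdcd" and "jhghj":
  Position 0: 'd' from first, 'j' from second => "dj"
  Position 1: 'b' from first, 'h' from second => "bh"
  Position 2: 'd' from first, 'g' from second => "dg"
  Position 3: 'c' from first, 'h' from second => "ch"
  Position 4: 'd' from first, 'j' from second => "dj"
Result: djbhdgchdj

djbhdgchdj


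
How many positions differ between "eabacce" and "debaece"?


Comparing "eabacce" and "debaece" position by position:
  Position 0: 'e' vs 'd' => DIFFER
  Position 1: 'a' vs 'e' => DIFFER
  Position 2: 'b' vs 'b' => same
  Position 3: 'a' vs 'a' => same
  Position 4: 'c' vs 'e' => DIFFER
  Position 5: 'c' vs 'c' => same
  Position 6: 'e' vs 'e' => same
Positions that differ: 3

3


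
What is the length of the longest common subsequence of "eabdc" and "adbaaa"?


LCS of "eabdc" and "adbaaa"
DP table:
           a    d    b    a    a    a
      0    0    0    0    0    0    0
  e   0    0    0    0    0    0    0
  a   0    1    1    1    1    1    1
  b   0    1    1    2    2    2    2
  d   0    1    2    2    2    2    2
  c   0    1    2    2    2    2    2
LCS length = dp[5][6] = 2

2


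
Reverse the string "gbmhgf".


Input: gbmhgf
Reading characters right to left:
  Position 5: 'f'
  Position 4: 'g'
  Position 3: 'h'
  Position 2: 'm'
  Position 1: 'b'
  Position 0: 'g'
Reversed: fghmbg

fghmbg


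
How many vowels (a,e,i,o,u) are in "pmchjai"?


Input: pmchjai
Checking each character:
  'p' at position 0: consonant
  'm' at position 1: consonant
  'c' at position 2: consonant
  'h' at position 3: consonant
  'j' at position 4: consonant
  'a' at position 5: vowel (running total: 1)
  'i' at position 6: vowel (running total: 2)
Total vowels: 2

2


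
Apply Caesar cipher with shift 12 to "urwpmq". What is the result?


Caesar cipher: shift "urwpmq" by 12
  'u' (pos 20) + 12 = pos 6 = 'g'
  'r' (pos 17) + 12 = pos 3 = 'd'
  'w' (pos 22) + 12 = pos 8 = 'i'
  'p' (pos 15) + 12 = pos 1 = 'b'
  'm' (pos 12) + 12 = pos 24 = 'y'
  'q' (pos 16) + 12 = pos 2 = 'c'
Result: gdibyc

gdibyc


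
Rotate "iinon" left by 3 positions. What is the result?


Input: "iinon", rotate left by 3
First 3 characters: "iin"
Remaining characters: "on"
Concatenate remaining + first: "on" + "iin" = "oniin"

oniin


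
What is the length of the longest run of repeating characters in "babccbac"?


Input: "babccbac"
Scanning for longest run:
  Position 1 ('a'): new char, reset run to 1
  Position 2 ('b'): new char, reset run to 1
  Position 3 ('c'): new char, reset run to 1
  Position 4 ('c'): continues run of 'c', length=2
  Position 5 ('b'): new char, reset run to 1
  Position 6 ('a'): new char, reset run to 1
  Position 7 ('c'): new char, reset run to 1
Longest run: 'c' with length 2

2


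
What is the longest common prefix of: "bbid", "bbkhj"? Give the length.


Words: bbid, bbkhj
  Position 0: all 'b' => match
  Position 1: all 'b' => match
  Position 2: ('i', 'k') => mismatch, stop
LCP = "bb" (length 2)

2


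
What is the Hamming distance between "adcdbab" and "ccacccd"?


Comparing "adcdbab" and "ccacccd" position by position:
  Position 0: 'a' vs 'c' => differ
  Position 1: 'd' vs 'c' => differ
  Position 2: 'c' vs 'a' => differ
  Position 3: 'd' vs 'c' => differ
  Position 4: 'b' vs 'c' => differ
  Position 5: 'a' vs 'c' => differ
  Position 6: 'b' vs 'd' => differ
Total differences (Hamming distance): 7

7


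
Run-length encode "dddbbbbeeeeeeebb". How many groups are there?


Input: dddbbbbeeeeeeebb
Scanning for consecutive runs:
  Group 1: 'd' x 3 (positions 0-2)
  Group 2: 'b' x 4 (positions 3-6)
  Group 3: 'e' x 7 (positions 7-13)
  Group 4: 'b' x 2 (positions 14-15)
Total groups: 4

4


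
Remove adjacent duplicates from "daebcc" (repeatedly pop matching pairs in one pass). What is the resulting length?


Input: daebcc
Stack-based adjacent duplicate removal:
  Read 'd': push. Stack: d
  Read 'a': push. Stack: da
  Read 'e': push. Stack: dae
  Read 'b': push. Stack: daeb
  Read 'c': push. Stack: daebc
  Read 'c': matches stack top 'c' => pop. Stack: daeb
Final stack: "daeb" (length 4)

4


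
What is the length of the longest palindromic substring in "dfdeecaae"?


Input: "dfdeecaae"
Checking substrings for palindromes:
  [0:3] "dfd" (len 3) => palindrome
  [3:5] "ee" (len 2) => palindrome
  [6:8] "aa" (len 2) => palindrome
Longest palindromic substring: "dfd" with length 3

3


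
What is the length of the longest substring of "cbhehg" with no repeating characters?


Input: "cbhehg"
Sliding window (track last position of each char):
  Position 0 ('c'): window [0,0] length 1 -- new best
  Position 1 ('b'): window [0,1] length 2 -- new best
  Position 2 ('h'): window [0,2] length 3 -- new best
  Position 3 ('e'): window [0,3] length 4 -- new best
  Position 4 ('h'): repeat (last at 2), move window start to 3
  Position 4 ('h'): window [3,4] length 2
  Position 5 ('g'): window [3,5] length 3
Longest substring with no repeats: "cbhe" with length 4

4


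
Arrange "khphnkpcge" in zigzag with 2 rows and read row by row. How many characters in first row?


Zigzag "khphnkpcge" into 2 rows:
Placing characters:
  'k' => row 0
  'h' => row 1
  'p' => row 0
  'h' => row 1
  'n' => row 0
  'k' => row 1
  'p' => row 0
  'c' => row 1
  'g' => row 0
  'e' => row 1
Rows:
  Row 0: "kpnpg"
  Row 1: "hhkce"
First row length: 5

5


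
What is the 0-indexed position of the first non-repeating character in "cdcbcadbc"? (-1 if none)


Input: cdcbcadbc
Character frequencies:
  'a': 1
  'b': 2
  'c': 4
  'd': 2
Scanning left to right for freq == 1:
  Position 0 ('c'): freq=4, skip
  Position 1 ('d'): freq=2, skip
  Position 2 ('c'): freq=4, skip
  Position 3 ('b'): freq=2, skip
  Position 4 ('c'): freq=4, skip
  Position 5 ('a'): unique! => answer = 5

5


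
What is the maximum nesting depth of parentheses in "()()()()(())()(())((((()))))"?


Input: "()()()()(())()(())((((()))))"
Tracking depth:
  Position 0 '(': depth becomes 1
  Position 1 ')': depth becomes 0
  Position 2 '(': depth becomes 1
  Position 3 ')': depth becomes 0
  Position 4 '(': depth becomes 1
  Position 5 ')': depth becomes 0
  Position 6 '(': depth becomes 1
  Position 7 ')': depth becomes 0
  Position 8 '(': depth becomes 1
  Position 9 '(': depth becomes 2
  Position 10 ')': depth becomes 1
  Position 11 ')': depth becomes 0
  Position 12 '(': depth becomes 1
  Position 13 ')': depth becomes 0
  Position 14 '(': depth becomes 1
  Position 15 '(': depth becomes 2
  Position 16 ')': depth becomes 1
  Position 17 ')': depth becomes 0
  Position 18 '(': depth becomes 1
  Position 19 '(': depth becomes 2
  Position 20 '(': depth becomes 3
  Position 21 '(': depth becomes 4
  Position 22 '(': depth becomes 5
  Position 23 ')': depth becomes 4
  Position 24 ')': depth becomes 3
  Position 25 ')': depth becomes 2
  Position 26 ')': depth becomes 1
  Position 27 ')': depth becomes 0
Maximum depth reached: 5

5


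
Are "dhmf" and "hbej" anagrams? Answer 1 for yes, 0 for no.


Strings: "dhmf", "hbej"
Sorted first:  dfhm
Sorted second: behj
Differ at position 0: 'd' vs 'b' => not anagrams

0


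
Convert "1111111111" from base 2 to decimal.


Input: "1111111111" in base 2
Positional expansion:
  Digit '1' (value 1) x 2^9 = 512
  Digit '1' (value 1) x 2^8 = 256
  Digit '1' (value 1) x 2^7 = 128
  Digit '1' (value 1) x 2^6 = 64
  Digit '1' (value 1) x 2^5 = 32
  Digit '1' (value 1) x 2^4 = 16
  Digit '1' (value 1) x 2^3 = 8
  Digit '1' (value 1) x 2^2 = 4
  Digit '1' (value 1) x 2^1 = 2
  Digit '1' (value 1) x 2^0 = 1
Sum = 1023

1023


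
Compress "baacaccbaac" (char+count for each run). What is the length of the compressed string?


Input: baacaccbaac
Runs:
  'b' x 1 => "b1"
  'a' x 2 => "a2"
  'c' x 1 => "c1"
  'a' x 1 => "a1"
  'c' x 2 => "c2"
  'b' x 1 => "b1"
  'a' x 2 => "a2"
  'c' x 1 => "c1"
Compressed: "b1a2c1a1c2b1a2c1"
Compressed length: 16

16


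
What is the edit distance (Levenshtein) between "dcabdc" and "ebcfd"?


Computing edit distance: "dcabdc" -> "ebcfd"
DP table:
           e    b    c    f    d
      0    1    2    3    4    5
  d   1    1    2    3    4    4
  c   2    2    2    2    3    4
  a   3    3    3    3    3    4
  b   4    4    3    4    4    4
  d   5    5    4    4    5    4
  c   6    6    5    4    5    5
Edit distance = dp[6][5] = 5

5


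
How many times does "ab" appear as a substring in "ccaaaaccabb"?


Searching for "ab" in "ccaaaaccabb"
Scanning each position:
  Position 0: "cc" => no
  Position 1: "ca" => no
  Position 2: "aa" => no
  Position 3: "aa" => no
  Position 4: "aa" => no
  Position 5: "ac" => no
  Position 6: "cc" => no
  Position 7: "ca" => no
  Position 8: "ab" => MATCH
  Position 9: "bb" => no
Total occurrences: 1

1


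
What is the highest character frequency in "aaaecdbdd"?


Input: aaaecdbdd
Character counts:
  'a': 3
  'b': 1
  'c': 1
  'd': 3
  'e': 1
Maximum frequency: 3

3


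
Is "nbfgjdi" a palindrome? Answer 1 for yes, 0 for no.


Input: nbfgjdi
Reversed: idjgfbn
  Compare pos 0 ('n') with pos 6 ('i'): MISMATCH
  Compare pos 1 ('b') with pos 5 ('d'): MISMATCH
  Compare pos 2 ('f') with pos 4 ('j'): MISMATCH
Result: not a palindrome

0


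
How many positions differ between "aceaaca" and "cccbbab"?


Comparing "aceaaca" and "cccbbab" position by position:
  Position 0: 'a' vs 'c' => DIFFER
  Position 1: 'c' vs 'c' => same
  Position 2: 'e' vs 'c' => DIFFER
  Position 3: 'a' vs 'b' => DIFFER
  Position 4: 'a' vs 'b' => DIFFER
  Position 5: 'c' vs 'a' => DIFFER
  Position 6: 'a' vs 'b' => DIFFER
Positions that differ: 6

6


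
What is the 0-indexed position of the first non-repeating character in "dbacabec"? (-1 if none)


Input: dbacabec
Character frequencies:
  'a': 2
  'b': 2
  'c': 2
  'd': 1
  'e': 1
Scanning left to right for freq == 1:
  Position 0 ('d'): unique! => answer = 0

0


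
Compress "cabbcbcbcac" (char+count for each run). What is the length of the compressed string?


Input: cabbcbcbcac
Runs:
  'c' x 1 => "c1"
  'a' x 1 => "a1"
  'b' x 2 => "b2"
  'c' x 1 => "c1"
  'b' x 1 => "b1"
  'c' x 1 => "c1"
  'b' x 1 => "b1"
  'c' x 1 => "c1"
  'a' x 1 => "a1"
  'c' x 1 => "c1"
Compressed: "c1a1b2c1b1c1b1c1a1c1"
Compressed length: 20

20


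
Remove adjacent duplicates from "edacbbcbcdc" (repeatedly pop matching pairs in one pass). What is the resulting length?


Input: edacbbcbcdc
Stack-based adjacent duplicate removal:
  Read 'e': push. Stack: e
  Read 'd': push. Stack: ed
  Read 'a': push. Stack: eda
  Read 'c': push. Stack: edac
  Read 'b': push. Stack: edacb
  Read 'b': matches stack top 'b' => pop. Stack: edac
  Read 'c': matches stack top 'c' => pop. Stack: eda
  Read 'b': push. Stack: edab
  Read 'c': push. Stack: edabc
  Read 'd': push. Stack: edabcd
  Read 'c': push. Stack: edabcdc
Final stack: "edabcdc" (length 7)

7


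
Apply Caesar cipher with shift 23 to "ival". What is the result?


Caesar cipher: shift "ival" by 23
  'i' (pos 8) + 23 = pos 5 = 'f'
  'v' (pos 21) + 23 = pos 18 = 's'
  'a' (pos 0) + 23 = pos 23 = 'x'
  'l' (pos 11) + 23 = pos 8 = 'i'
Result: fsxi

fsxi


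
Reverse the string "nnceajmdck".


Input: nnceajmdck
Reading characters right to left:
  Position 9: 'k'
  Position 8: 'c'
  Position 7: 'd'
  Position 6: 'm'
  Position 5: 'j'
  Position 4: 'a'
  Position 3: 'e'
  Position 2: 'c'
  Position 1: 'n'
  Position 0: 'n'
Reversed: kcdmjaecnn

kcdmjaecnn


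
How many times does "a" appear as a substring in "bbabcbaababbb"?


Searching for "a" in "bbabcbaababbb"
Scanning each position:
  Position 0: "b" => no
  Position 1: "b" => no
  Position 2: "a" => MATCH
  Position 3: "b" => no
  Position 4: "c" => no
  Position 5: "b" => no
  Position 6: "a" => MATCH
  Position 7: "a" => MATCH
  Position 8: "b" => no
  Position 9: "a" => MATCH
  Position 10: "b" => no
  Position 11: "b" => no
  Position 12: "b" => no
Total occurrences: 4

4


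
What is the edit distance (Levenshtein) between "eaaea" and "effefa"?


Computing edit distance: "eaaea" -> "effefa"
DP table:
           e    f    f    e    f    a
      0    1    2    3    4    5    6
  e   1    0    1    2    3    4    5
  a   2    1    1    2    3    4    4
  a   3    2    2    2    3    4    4
  e   4    3    3    3    2    3    4
  a   5    4    4    4    3    3    3
Edit distance = dp[5][6] = 3

3


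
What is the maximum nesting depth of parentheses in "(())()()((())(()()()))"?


Input: "(())()()((())(()()()))"
Tracking depth:
  Position 0 '(': depth becomes 1
  Position 1 '(': depth becomes 2
  Position 2 ')': depth becomes 1
  Position 3 ')': depth becomes 0
  Position 4 '(': depth becomes 1
  Position 5 ')': depth becomes 0
  Position 6 '(': depth becomes 1
  Position 7 ')': depth becomes 0
  Position 8 '(': depth becomes 1
  Position 9 '(': depth becomes 2
  Position 10 '(': depth becomes 3
  Position 11 ')': depth becomes 2
  Position 12 ')': depth becomes 1
  Position 13 '(': depth becomes 2
  Position 14 '(': depth becomes 3
  Position 15 ')': depth becomes 2
  Position 16 '(': depth becomes 3
  Position 17 ')': depth becomes 2
  Position 18 '(': depth becomes 3
  Position 19 ')': depth becomes 2
  Position 20 ')': depth becomes 1
  Position 21 ')': depth becomes 0
Maximum depth reached: 3

3


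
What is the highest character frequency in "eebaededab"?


Input: eebaededab
Character counts:
  'a': 2
  'b': 2
  'd': 2
  'e': 4
Maximum frequency: 4

4


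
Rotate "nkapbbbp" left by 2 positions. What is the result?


Input: "nkapbbbp", rotate left by 2
First 2 characters: "nk"
Remaining characters: "apbbbp"
Concatenate remaining + first: "apbbbp" + "nk" = "apbbbpnk"

apbbbpnk


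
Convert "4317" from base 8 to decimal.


Input: "4317" in base 8
Positional expansion:
  Digit '4' (value 4) x 8^3 = 2048
  Digit '3' (value 3) x 8^2 = 192
  Digit '1' (value 1) x 8^1 = 8
  Digit '7' (value 7) x 8^0 = 7
Sum = 2255

2255


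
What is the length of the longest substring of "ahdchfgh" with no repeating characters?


Input: "ahdchfgh"
Sliding window (track last position of each char):
  Position 0 ('a'): window [0,0] length 1 -- new best
  Position 1 ('h'): window [0,1] length 2 -- new best
  Position 2 ('d'): window [0,2] length 3 -- new best
  Position 3 ('c'): window [0,3] length 4 -- new best
  Position 4 ('h'): repeat (last at 1), move window start to 2
  Position 4 ('h'): window [2,4] length 3
  Position 5 ('f'): window [2,5] length 4
  Position 6 ('g'): window [2,6] length 5 -- new best
  Position 7 ('h'): repeat (last at 4), move window start to 5
  Position 7 ('h'): window [5,7] length 3
Longest substring with no repeats: "dchfg" with length 5

5


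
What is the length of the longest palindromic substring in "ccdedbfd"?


Input: "ccdedbfd"
Checking substrings for palindromes:
  [2:5] "ded" (len 3) => palindrome
  [0:2] "cc" (len 2) => palindrome
Longest palindromic substring: "ded" with length 3

3


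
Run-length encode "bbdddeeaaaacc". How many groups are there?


Input: bbdddeeaaaacc
Scanning for consecutive runs:
  Group 1: 'b' x 2 (positions 0-1)
  Group 2: 'd' x 3 (positions 2-4)
  Group 3: 'e' x 2 (positions 5-6)
  Group 4: 'a' x 4 (positions 7-10)
  Group 5: 'c' x 2 (positions 11-12)
Total groups: 5

5


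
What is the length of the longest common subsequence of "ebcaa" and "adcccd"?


LCS of "ebcaa" and "adcccd"
DP table:
           a    d    c    c    c    d
      0    0    0    0    0    0    0
  e   0    0    0    0    0    0    0
  b   0    0    0    0    0    0    0
  c   0    0    0    1    1    1    1
  a   0    1    1    1    1    1    1
  a   0    1    1    1    1    1    1
LCS length = dp[5][6] = 1

1


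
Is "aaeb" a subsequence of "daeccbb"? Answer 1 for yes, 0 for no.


Check if "aaeb" is a subsequence of "daeccbb"
Greedy scan:
  Position 0 ('d'): no match needed
  Position 1 ('a'): matches sub[0] = 'a'
  Position 2 ('e'): no match needed
  Position 3 ('c'): no match needed
  Position 4 ('c'): no match needed
  Position 5 ('b'): no match needed
  Position 6 ('b'): no match needed
Only matched 1/4 characters => not a subsequence

0


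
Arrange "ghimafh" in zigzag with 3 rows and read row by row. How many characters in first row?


Zigzag "ghimafh" into 3 rows:
Placing characters:
  'g' => row 0
  'h' => row 1
  'i' => row 2
  'm' => row 1
  'a' => row 0
  'f' => row 1
  'h' => row 2
Rows:
  Row 0: "ga"
  Row 1: "hmf"
  Row 2: "ih"
First row length: 2

2


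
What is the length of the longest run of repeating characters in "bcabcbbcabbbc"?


Input: "bcabcbbcabbbc"
Scanning for longest run:
  Position 1 ('c'): new char, reset run to 1
  Position 2 ('a'): new char, reset run to 1
  Position 3 ('b'): new char, reset run to 1
  Position 4 ('c'): new char, reset run to 1
  Position 5 ('b'): new char, reset run to 1
  Position 6 ('b'): continues run of 'b', length=2
  Position 7 ('c'): new char, reset run to 1
  Position 8 ('a'): new char, reset run to 1
  Position 9 ('b'): new char, reset run to 1
  Position 10 ('b'): continues run of 'b', length=2
  Position 11 ('b'): continues run of 'b', length=3
  Position 12 ('c'): new char, reset run to 1
Longest run: 'b' with length 3

3


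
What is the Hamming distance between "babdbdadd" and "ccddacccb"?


Comparing "babdbdadd" and "ccddacccb" position by position:
  Position 0: 'b' vs 'c' => differ
  Position 1: 'a' vs 'c' => differ
  Position 2: 'b' vs 'd' => differ
  Position 3: 'd' vs 'd' => same
  Position 4: 'b' vs 'a' => differ
  Position 5: 'd' vs 'c' => differ
  Position 6: 'a' vs 'c' => differ
  Position 7: 'd' vs 'c' => differ
  Position 8: 'd' vs 'b' => differ
Total differences (Hamming distance): 8

8


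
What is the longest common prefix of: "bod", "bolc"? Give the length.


Words: bod, bolc
  Position 0: all 'b' => match
  Position 1: all 'o' => match
  Position 2: ('d', 'l') => mismatch, stop
LCP = "bo" (length 2)

2


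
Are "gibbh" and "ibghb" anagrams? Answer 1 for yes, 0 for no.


Strings: "gibbh", "ibghb"
Sorted first:  bbghi
Sorted second: bbghi
Sorted forms match => anagrams

1


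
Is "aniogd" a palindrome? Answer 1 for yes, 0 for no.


Input: aniogd
Reversed: dgoina
  Compare pos 0 ('a') with pos 5 ('d'): MISMATCH
  Compare pos 1 ('n') with pos 4 ('g'): MISMATCH
  Compare pos 2 ('i') with pos 3 ('o'): MISMATCH
Result: not a palindrome

0


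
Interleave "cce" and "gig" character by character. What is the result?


Interleaving "cce" and "gig":
  Position 0: 'c' from first, 'g' from second => "cg"
  Position 1: 'c' from first, 'i' from second => "ci"
  Position 2: 'e' from first, 'g' from second => "eg"
Result: cgcieg

cgcieg


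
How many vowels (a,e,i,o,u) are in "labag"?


Input: labag
Checking each character:
  'l' at position 0: consonant
  'a' at position 1: vowel (running total: 1)
  'b' at position 2: consonant
  'a' at position 3: vowel (running total: 2)
  'g' at position 4: consonant
Total vowels: 2

2


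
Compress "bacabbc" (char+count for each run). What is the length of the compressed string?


Input: bacabbc
Runs:
  'b' x 1 => "b1"
  'a' x 1 => "a1"
  'c' x 1 => "c1"
  'a' x 1 => "a1"
  'b' x 2 => "b2"
  'c' x 1 => "c1"
Compressed: "b1a1c1a1b2c1"
Compressed length: 12

12


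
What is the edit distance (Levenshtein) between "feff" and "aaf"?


Computing edit distance: "feff" -> "aaf"
DP table:
           a    a    f
      0    1    2    3
  f   1    1    2    2
  e   2    2    2    3
  f   3    3    3    2
  f   4    4    4    3
Edit distance = dp[4][3] = 3

3


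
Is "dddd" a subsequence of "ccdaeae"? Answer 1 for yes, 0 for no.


Check if "dddd" is a subsequence of "ccdaeae"
Greedy scan:
  Position 0 ('c'): no match needed
  Position 1 ('c'): no match needed
  Position 2 ('d'): matches sub[0] = 'd'
  Position 3 ('a'): no match needed
  Position 4 ('e'): no match needed
  Position 5 ('a'): no match needed
  Position 6 ('e'): no match needed
Only matched 1/4 characters => not a subsequence

0


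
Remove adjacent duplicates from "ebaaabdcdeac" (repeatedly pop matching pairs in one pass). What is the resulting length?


Input: ebaaabdcdeac
Stack-based adjacent duplicate removal:
  Read 'e': push. Stack: e
  Read 'b': push. Stack: eb
  Read 'a': push. Stack: eba
  Read 'a': matches stack top 'a' => pop. Stack: eb
  Read 'a': push. Stack: eba
  Read 'b': push. Stack: ebab
  Read 'd': push. Stack: ebabd
  Read 'c': push. Stack: ebabdc
  Read 'd': push. Stack: ebabdcd
  Read 'e': push. Stack: ebabdcde
  Read 'a': push. Stack: ebabdcdea
  Read 'c': push. Stack: ebabdcdeac
Final stack: "ebabdcdeac" (length 10)

10


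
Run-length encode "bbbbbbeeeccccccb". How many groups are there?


Input: bbbbbbeeeccccccb
Scanning for consecutive runs:
  Group 1: 'b' x 6 (positions 0-5)
  Group 2: 'e' x 3 (positions 6-8)
  Group 3: 'c' x 6 (positions 9-14)
  Group 4: 'b' x 1 (positions 15-15)
Total groups: 4

4


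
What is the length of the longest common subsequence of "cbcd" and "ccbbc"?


LCS of "cbcd" and "ccbbc"
DP table:
           c    c    b    b    c
      0    0    0    0    0    0
  c   0    1    1    1    1    1
  b   0    1    1    2    2    2
  c   0    1    2    2    2    3
  d   0    1    2    2    2    3
LCS length = dp[4][5] = 3

3


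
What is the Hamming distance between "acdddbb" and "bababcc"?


Comparing "acdddbb" and "bababcc" position by position:
  Position 0: 'a' vs 'b' => differ
  Position 1: 'c' vs 'a' => differ
  Position 2: 'd' vs 'b' => differ
  Position 3: 'd' vs 'a' => differ
  Position 4: 'd' vs 'b' => differ
  Position 5: 'b' vs 'c' => differ
  Position 6: 'b' vs 'c' => differ
Total differences (Hamming distance): 7

7


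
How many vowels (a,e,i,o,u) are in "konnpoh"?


Input: konnpoh
Checking each character:
  'k' at position 0: consonant
  'o' at position 1: vowel (running total: 1)
  'n' at position 2: consonant
  'n' at position 3: consonant
  'p' at position 4: consonant
  'o' at position 5: vowel (running total: 2)
  'h' at position 6: consonant
Total vowels: 2

2


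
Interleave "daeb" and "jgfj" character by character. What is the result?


Interleaving "daeb" and "jgfj":
  Position 0: 'd' from first, 'j' from second => "dj"
  Position 1: 'a' from first, 'g' from second => "ag"
  Position 2: 'e' from first, 'f' from second => "ef"
  Position 3: 'b' from first, 'j' from second => "bj"
Result: djagefbj

djagefbj


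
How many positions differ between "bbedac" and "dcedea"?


Comparing "bbedac" and "dcedea" position by position:
  Position 0: 'b' vs 'd' => DIFFER
  Position 1: 'b' vs 'c' => DIFFER
  Position 2: 'e' vs 'e' => same
  Position 3: 'd' vs 'd' => same
  Position 4: 'a' vs 'e' => DIFFER
  Position 5: 'c' vs 'a' => DIFFER
Positions that differ: 4

4


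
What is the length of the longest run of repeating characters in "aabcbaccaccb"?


Input: "aabcbaccaccb"
Scanning for longest run:
  Position 1 ('a'): continues run of 'a', length=2
  Position 2 ('b'): new char, reset run to 1
  Position 3 ('c'): new char, reset run to 1
  Position 4 ('b'): new char, reset run to 1
  Position 5 ('a'): new char, reset run to 1
  Position 6 ('c'): new char, reset run to 1
  Position 7 ('c'): continues run of 'c', length=2
  Position 8 ('a'): new char, reset run to 1
  Position 9 ('c'): new char, reset run to 1
  Position 10 ('c'): continues run of 'c', length=2
  Position 11 ('b'): new char, reset run to 1
Longest run: 'a' with length 2

2


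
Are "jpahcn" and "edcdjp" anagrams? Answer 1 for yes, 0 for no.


Strings: "jpahcn", "edcdjp"
Sorted first:  achjnp
Sorted second: cddejp
Differ at position 0: 'a' vs 'c' => not anagrams

0


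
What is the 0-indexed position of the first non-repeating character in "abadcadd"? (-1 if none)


Input: abadcadd
Character frequencies:
  'a': 3
  'b': 1
  'c': 1
  'd': 3
Scanning left to right for freq == 1:
  Position 0 ('a'): freq=3, skip
  Position 1 ('b'): unique! => answer = 1

1


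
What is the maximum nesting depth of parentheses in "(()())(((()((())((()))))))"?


Input: "(()())(((()((())((()))))))"
Tracking depth:
  Position 0 '(': depth becomes 1
  Position 1 '(': depth becomes 2
  Position 2 ')': depth becomes 1
  Position 3 '(': depth becomes 2
  Position 4 ')': depth becomes 1
  Position 5 ')': depth becomes 0
  Position 6 '(': depth becomes 1
  Position 7 '(': depth becomes 2
  Position 8 '(': depth becomes 3
  Position 9 '(': depth becomes 4
  Position 10 ')': depth becomes 3
  Position 11 '(': depth becomes 4
  Position 12 '(': depth becomes 5
  Position 13 '(': depth becomes 6
  Position 14 ')': depth becomes 5
  Position 15 ')': depth becomes 4
  Position 16 '(': depth becomes 5
  Position 17 '(': depth becomes 6
  Position 18 '(': depth becomes 7
  Position 19 ')': depth becomes 6
  Position 20 ')': depth becomes 5
  Position 21 ')': depth becomes 4
  Position 22 ')': depth becomes 3
  Position 23 ')': depth becomes 2
  Position 24 ')': depth becomes 1
  Position 25 ')': depth becomes 0
Maximum depth reached: 7

7


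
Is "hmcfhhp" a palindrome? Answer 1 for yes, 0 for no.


Input: hmcfhhp
Reversed: phhfcmh
  Compare pos 0 ('h') with pos 6 ('p'): MISMATCH
  Compare pos 1 ('m') with pos 5 ('h'): MISMATCH
  Compare pos 2 ('c') with pos 4 ('h'): MISMATCH
Result: not a palindrome

0


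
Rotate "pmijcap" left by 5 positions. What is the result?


Input: "pmijcap", rotate left by 5
First 5 characters: "pmijc"
Remaining characters: "ap"
Concatenate remaining + first: "ap" + "pmijc" = "appmijc"

appmijc


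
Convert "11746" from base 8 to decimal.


Input: "11746" in base 8
Positional expansion:
  Digit '1' (value 1) x 8^4 = 4096
  Digit '1' (value 1) x 8^3 = 512
  Digit '7' (value 7) x 8^2 = 448
  Digit '4' (value 4) x 8^1 = 32
  Digit '6' (value 6) x 8^0 = 6
Sum = 5094

5094


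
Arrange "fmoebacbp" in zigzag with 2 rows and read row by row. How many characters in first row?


Zigzag "fmoebacbp" into 2 rows:
Placing characters:
  'f' => row 0
  'm' => row 1
  'o' => row 0
  'e' => row 1
  'b' => row 0
  'a' => row 1
  'c' => row 0
  'b' => row 1
  'p' => row 0
Rows:
  Row 0: "fobcp"
  Row 1: "meab"
First row length: 5

5


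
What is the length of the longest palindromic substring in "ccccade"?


Input: "ccccade"
Checking substrings for palindromes:
  [0:4] "cccc" (len 4) => palindrome
  [0:3] "ccc" (len 3) => palindrome
  [1:4] "ccc" (len 3) => palindrome
  [0:2] "cc" (len 2) => palindrome
  [1:3] "cc" (len 2) => palindrome
  [2:4] "cc" (len 2) => palindrome
Longest palindromic substring: "cccc" with length 4

4


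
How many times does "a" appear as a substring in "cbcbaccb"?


Searching for "a" in "cbcbaccb"
Scanning each position:
  Position 0: "c" => no
  Position 1: "b" => no
  Position 2: "c" => no
  Position 3: "b" => no
  Position 4: "a" => MATCH
  Position 5: "c" => no
  Position 6: "c" => no
  Position 7: "b" => no
Total occurrences: 1

1


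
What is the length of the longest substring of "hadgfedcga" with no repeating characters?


Input: "hadgfedcga"
Sliding window (track last position of each char):
  Position 0 ('h'): window [0,0] length 1 -- new best
  Position 1 ('a'): window [0,1] length 2 -- new best
  Position 2 ('d'): window [0,2] length 3 -- new best
  Position 3 ('g'): window [0,3] length 4 -- new best
  Position 4 ('f'): window [0,4] length 5 -- new best
  Position 5 ('e'): window [0,5] length 6 -- new best
  Position 6 ('d'): repeat (last at 2), move window start to 3
  Position 6 ('d'): window [3,6] length 4
  Position 7 ('c'): window [3,7] length 5
  Position 8 ('g'): repeat (last at 3), move window start to 4
  Position 8 ('g'): window [4,8] length 5
  Position 9 ('a'): window [4,9] length 6
Longest substring with no repeats: "hadgfe" with length 6

6


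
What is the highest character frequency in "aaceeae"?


Input: aaceeae
Character counts:
  'a': 3
  'c': 1
  'e': 3
Maximum frequency: 3

3
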